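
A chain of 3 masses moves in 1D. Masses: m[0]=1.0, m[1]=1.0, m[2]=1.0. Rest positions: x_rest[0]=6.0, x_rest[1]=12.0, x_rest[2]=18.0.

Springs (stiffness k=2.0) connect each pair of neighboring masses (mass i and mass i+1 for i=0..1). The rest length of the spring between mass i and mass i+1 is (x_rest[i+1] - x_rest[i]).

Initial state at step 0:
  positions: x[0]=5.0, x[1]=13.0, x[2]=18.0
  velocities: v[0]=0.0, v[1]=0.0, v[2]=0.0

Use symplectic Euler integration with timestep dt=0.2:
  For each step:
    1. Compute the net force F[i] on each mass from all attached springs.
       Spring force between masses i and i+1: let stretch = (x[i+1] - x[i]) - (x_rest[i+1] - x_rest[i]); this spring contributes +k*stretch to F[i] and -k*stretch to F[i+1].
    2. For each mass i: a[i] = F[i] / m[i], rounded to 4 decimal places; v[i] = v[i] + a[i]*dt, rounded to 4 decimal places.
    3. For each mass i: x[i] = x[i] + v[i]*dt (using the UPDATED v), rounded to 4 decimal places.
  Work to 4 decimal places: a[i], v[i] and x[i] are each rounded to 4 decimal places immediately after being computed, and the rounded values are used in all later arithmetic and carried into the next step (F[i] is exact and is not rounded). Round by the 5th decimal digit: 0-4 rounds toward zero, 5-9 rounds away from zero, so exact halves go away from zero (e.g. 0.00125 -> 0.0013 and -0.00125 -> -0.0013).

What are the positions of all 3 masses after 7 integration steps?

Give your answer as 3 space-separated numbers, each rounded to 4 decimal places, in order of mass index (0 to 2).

Step 0: x=[5.0000 13.0000 18.0000] v=[0.0000 0.0000 0.0000]
Step 1: x=[5.1600 12.7600 18.0800] v=[0.8000 -1.2000 0.4000]
Step 2: x=[5.4480 12.3376 18.2144] v=[1.4400 -2.1120 0.6720]
Step 3: x=[5.8072 11.8342 18.3587] v=[1.7958 -2.5171 0.7213]
Step 4: x=[6.1685 11.3706 18.4610] v=[1.8066 -2.3181 0.5115]
Step 5: x=[6.4660 11.0580 18.4761] v=[1.4874 -1.5628 0.0753]
Step 6: x=[6.6508 10.9715 18.3777] v=[0.9242 -0.4324 -0.4919]
Step 7: x=[6.7013 11.1319 18.1668] v=[0.2525 0.8018 -1.0544]

Answer: 6.7013 11.1319 18.1668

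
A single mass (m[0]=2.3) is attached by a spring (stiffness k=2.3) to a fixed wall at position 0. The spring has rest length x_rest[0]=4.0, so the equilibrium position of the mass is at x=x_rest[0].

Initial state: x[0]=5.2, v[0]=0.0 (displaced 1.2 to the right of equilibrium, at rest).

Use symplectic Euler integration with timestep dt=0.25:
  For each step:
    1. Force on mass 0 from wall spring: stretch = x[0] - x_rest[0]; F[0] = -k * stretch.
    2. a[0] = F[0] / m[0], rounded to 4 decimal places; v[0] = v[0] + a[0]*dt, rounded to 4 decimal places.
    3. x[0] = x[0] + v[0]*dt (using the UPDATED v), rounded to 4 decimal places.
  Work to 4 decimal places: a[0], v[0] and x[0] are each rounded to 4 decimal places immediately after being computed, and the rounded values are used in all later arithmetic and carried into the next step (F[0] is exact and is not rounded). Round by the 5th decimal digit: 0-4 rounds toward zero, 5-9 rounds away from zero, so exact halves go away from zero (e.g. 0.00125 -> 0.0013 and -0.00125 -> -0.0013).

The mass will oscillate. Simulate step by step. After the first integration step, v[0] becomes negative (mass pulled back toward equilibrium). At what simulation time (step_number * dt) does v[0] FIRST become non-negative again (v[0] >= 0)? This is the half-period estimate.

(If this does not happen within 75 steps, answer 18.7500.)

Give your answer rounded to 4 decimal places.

Step 0: x=[5.2000] v=[0.0000]
Step 1: x=[5.1250] v=[-0.3000]
Step 2: x=[4.9797] v=[-0.5813]
Step 3: x=[4.7732] v=[-0.8262]
Step 4: x=[4.5183] v=[-1.0195]
Step 5: x=[4.2310] v=[-1.1491]
Step 6: x=[3.9293] v=[-1.2069]
Step 7: x=[3.6320] v=[-1.1892]
Step 8: x=[3.3577] v=[-1.0972]
Step 9: x=[3.1236] v=[-0.9366]
Step 10: x=[2.9442] v=[-0.7175]
Step 11: x=[2.8308] v=[-0.4536]
Step 12: x=[2.7905] v=[-0.1613]
Step 13: x=[2.8258] v=[0.1411]
First v>=0 after going negative at step 13, time=3.2500

Answer: 3.2500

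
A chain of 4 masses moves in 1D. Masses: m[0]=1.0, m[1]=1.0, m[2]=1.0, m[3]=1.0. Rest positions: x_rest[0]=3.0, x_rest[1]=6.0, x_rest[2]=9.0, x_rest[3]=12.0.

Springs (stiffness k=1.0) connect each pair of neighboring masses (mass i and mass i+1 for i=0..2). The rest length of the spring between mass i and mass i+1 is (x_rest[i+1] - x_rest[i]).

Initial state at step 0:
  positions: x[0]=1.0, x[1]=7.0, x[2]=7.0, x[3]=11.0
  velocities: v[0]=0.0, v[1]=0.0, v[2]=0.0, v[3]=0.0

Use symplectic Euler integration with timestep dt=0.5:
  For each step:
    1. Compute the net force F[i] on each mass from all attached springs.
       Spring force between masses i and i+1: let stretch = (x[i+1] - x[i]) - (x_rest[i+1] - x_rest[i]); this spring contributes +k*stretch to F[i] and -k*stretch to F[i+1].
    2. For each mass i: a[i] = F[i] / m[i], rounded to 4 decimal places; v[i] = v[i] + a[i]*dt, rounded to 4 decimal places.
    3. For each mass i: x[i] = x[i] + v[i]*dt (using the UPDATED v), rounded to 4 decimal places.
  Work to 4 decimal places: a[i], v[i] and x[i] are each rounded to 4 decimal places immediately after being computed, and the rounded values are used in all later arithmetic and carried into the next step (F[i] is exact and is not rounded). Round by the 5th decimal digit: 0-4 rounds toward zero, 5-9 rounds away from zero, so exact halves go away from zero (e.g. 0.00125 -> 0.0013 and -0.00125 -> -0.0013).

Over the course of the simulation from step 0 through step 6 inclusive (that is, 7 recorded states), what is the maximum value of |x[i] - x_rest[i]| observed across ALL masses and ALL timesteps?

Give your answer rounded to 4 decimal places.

Step 0: x=[1.0000 7.0000 7.0000 11.0000] v=[0.0000 0.0000 0.0000 0.0000]
Step 1: x=[1.7500 5.5000 8.0000 10.7500] v=[1.5000 -3.0000 2.0000 -0.5000]
Step 2: x=[2.6875 3.6875 9.0625 10.5625] v=[1.8750 -3.6250 2.1250 -0.3750]
Step 3: x=[3.1250 2.9688 9.1563 10.7500] v=[0.8750 -1.4375 0.1875 0.3750]
Step 4: x=[2.7735 3.8360 8.1016 11.2891] v=[-0.7031 1.7344 -2.1094 1.0782]
Step 5: x=[1.9376 5.5040 6.7774 11.7814] v=[-1.6719 3.3360 -2.6485 0.9845]
Step 6: x=[1.2433 6.5988 6.3858 11.7727] v=[-1.3887 2.1895 -0.7832 -0.0175]
Max displacement = 3.0312

Answer: 3.0312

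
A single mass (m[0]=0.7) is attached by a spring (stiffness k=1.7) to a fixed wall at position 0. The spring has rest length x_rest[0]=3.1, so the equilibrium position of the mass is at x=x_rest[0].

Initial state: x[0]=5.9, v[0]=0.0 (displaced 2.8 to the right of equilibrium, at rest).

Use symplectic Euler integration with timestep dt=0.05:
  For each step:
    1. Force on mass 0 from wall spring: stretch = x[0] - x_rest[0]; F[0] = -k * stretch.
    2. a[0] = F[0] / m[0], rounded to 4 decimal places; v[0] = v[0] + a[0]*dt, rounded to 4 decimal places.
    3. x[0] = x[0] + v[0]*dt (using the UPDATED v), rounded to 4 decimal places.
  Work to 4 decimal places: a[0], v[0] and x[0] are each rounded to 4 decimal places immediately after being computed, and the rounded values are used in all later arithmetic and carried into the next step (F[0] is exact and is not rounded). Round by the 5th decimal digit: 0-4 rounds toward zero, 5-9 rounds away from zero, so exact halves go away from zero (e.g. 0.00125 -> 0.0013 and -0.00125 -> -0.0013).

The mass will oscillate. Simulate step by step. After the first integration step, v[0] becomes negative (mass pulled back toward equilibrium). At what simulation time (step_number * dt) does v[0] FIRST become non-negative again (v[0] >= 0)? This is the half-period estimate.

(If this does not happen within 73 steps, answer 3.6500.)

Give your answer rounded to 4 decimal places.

Step 0: x=[5.9000] v=[0.0000]
Step 1: x=[5.8830] v=[-0.3400]
Step 2: x=[5.8491] v=[-0.6779]
Step 3: x=[5.7985] v=[-1.0117]
Step 4: x=[5.7315] v=[-1.3394]
Step 5: x=[5.6486] v=[-1.6589]
Step 6: x=[5.5502] v=[-1.9684]
Step 7: x=[5.4369] v=[-2.2659]
Step 8: x=[5.3094] v=[-2.5497]
Step 9: x=[5.1685] v=[-2.8180]
Step 10: x=[5.0150] v=[-3.0692]
Step 11: x=[4.8499] v=[-3.3017]
Step 12: x=[4.6742] v=[-3.5142]
Step 13: x=[4.4889] v=[-3.7054]
Step 14: x=[4.2952] v=[-3.8741]
Step 15: x=[4.0942] v=[-4.0192]
Step 16: x=[3.8872] v=[-4.1399]
Step 17: x=[3.6754] v=[-4.2355]
Step 18: x=[3.4601] v=[-4.3054]
Step 19: x=[3.2426] v=[-4.3491]
Step 20: x=[3.0243] v=[-4.3664]
Step 21: x=[2.8064] v=[-4.3572]
Step 22: x=[2.5903] v=[-4.3216]
Step 23: x=[2.3773] v=[-4.2597]
Step 24: x=[2.1687] v=[-4.1719]
Step 25: x=[1.9658] v=[-4.0588]
Step 26: x=[1.7697] v=[-3.9211]
Step 27: x=[1.5817] v=[-3.7596]
Step 28: x=[1.4029] v=[-3.5752]
Step 29: x=[1.2344] v=[-3.3691]
Step 30: x=[1.0773] v=[-3.1426]
Step 31: x=[0.9325] v=[-2.8970]
Step 32: x=[0.8008] v=[-2.6338]
Step 33: x=[0.6831] v=[-2.3546]
Step 34: x=[0.5800] v=[-2.0611]
Step 35: x=[0.4922] v=[-1.7551]
Step 36: x=[0.4203] v=[-1.4384]
Step 37: x=[0.3647] v=[-1.1130]
Step 38: x=[0.3257] v=[-0.7809]
Step 39: x=[0.3035] v=[-0.4440]
Step 40: x=[0.2983] v=[-0.1044]
Step 41: x=[0.3101] v=[0.2358]
First v>=0 after going negative at step 41, time=2.0500

Answer: 2.0500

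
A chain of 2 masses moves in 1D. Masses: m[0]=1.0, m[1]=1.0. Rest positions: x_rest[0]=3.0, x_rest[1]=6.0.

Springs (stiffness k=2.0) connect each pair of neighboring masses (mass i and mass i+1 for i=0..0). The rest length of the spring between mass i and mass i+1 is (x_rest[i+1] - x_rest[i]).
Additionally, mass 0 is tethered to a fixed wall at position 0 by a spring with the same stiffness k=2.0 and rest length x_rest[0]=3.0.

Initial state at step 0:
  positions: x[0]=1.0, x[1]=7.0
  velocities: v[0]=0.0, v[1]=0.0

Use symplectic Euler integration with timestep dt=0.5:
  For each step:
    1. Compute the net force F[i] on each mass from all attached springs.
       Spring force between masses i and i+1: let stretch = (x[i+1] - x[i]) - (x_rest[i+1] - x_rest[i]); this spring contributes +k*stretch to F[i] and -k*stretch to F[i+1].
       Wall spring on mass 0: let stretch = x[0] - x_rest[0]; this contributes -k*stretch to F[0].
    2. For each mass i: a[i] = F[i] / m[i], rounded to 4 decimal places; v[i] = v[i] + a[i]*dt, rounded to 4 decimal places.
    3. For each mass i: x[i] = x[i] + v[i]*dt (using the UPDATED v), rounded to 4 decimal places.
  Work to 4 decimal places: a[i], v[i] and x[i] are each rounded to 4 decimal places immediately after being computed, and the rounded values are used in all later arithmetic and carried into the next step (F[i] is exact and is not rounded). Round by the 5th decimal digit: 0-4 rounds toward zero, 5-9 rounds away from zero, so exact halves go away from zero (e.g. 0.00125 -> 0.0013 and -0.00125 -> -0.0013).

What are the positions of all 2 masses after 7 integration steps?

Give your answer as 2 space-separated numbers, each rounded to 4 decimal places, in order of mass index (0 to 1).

Answer: 5.3203 4.8048

Derivation:
Step 0: x=[1.0000 7.0000] v=[0.0000 0.0000]
Step 1: x=[3.5000 5.5000] v=[5.0000 -3.0000]
Step 2: x=[5.2500 4.5000] v=[3.5000 -2.0000]
Step 3: x=[4.0000 5.3750] v=[-2.5000 1.7500]
Step 4: x=[1.4375 7.0625] v=[-5.1250 3.3750]
Step 5: x=[0.9688 7.4375] v=[-0.9375 0.7500]
Step 6: x=[3.2500 6.0782] v=[4.5624 -2.7187]
Step 7: x=[5.3203 4.8048] v=[4.1406 -2.5469]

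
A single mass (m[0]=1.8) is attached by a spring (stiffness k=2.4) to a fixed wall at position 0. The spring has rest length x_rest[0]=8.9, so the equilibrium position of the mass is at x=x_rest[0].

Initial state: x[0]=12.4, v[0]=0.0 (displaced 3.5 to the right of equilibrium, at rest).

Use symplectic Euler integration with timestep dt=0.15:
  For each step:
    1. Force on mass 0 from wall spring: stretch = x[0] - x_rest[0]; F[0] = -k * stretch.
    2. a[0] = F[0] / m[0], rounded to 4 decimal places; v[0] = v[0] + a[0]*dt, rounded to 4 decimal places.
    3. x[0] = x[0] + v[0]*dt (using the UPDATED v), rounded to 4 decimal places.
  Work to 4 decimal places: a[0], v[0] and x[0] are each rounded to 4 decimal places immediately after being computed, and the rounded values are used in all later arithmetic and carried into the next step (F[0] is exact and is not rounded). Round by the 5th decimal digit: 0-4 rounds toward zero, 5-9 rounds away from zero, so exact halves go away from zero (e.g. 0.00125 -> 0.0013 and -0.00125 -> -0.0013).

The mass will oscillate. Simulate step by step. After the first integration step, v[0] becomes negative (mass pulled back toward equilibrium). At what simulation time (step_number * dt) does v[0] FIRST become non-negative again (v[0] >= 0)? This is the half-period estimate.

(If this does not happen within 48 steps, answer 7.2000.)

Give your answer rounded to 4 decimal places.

Step 0: x=[12.4000] v=[0.0000]
Step 1: x=[12.2950] v=[-0.7000]
Step 2: x=[12.0882] v=[-1.3790]
Step 3: x=[11.7857] v=[-2.0166]
Step 4: x=[11.3966] v=[-2.5937]
Step 5: x=[10.9327] v=[-3.0930]
Step 6: x=[10.4078] v=[-3.4995]
Step 7: x=[9.8376] v=[-3.8011]
Step 8: x=[9.2393] v=[-3.9886]
Step 9: x=[8.6308] v=[-4.0565]
Step 10: x=[8.0304] v=[-4.0027]
Step 11: x=[7.4561] v=[-3.8288]
Step 12: x=[6.9251] v=[-3.5400]
Step 13: x=[6.4534] v=[-3.1450]
Step 14: x=[6.0550] v=[-2.6557]
Step 15: x=[5.7420] v=[-2.0867]
Step 16: x=[5.5237] v=[-1.4551]
Step 17: x=[5.4067] v=[-0.7798]
Step 18: x=[5.3945] v=[-0.0811]
Step 19: x=[5.4875] v=[0.6200]
First v>=0 after going negative at step 19, time=2.8500

Answer: 2.8500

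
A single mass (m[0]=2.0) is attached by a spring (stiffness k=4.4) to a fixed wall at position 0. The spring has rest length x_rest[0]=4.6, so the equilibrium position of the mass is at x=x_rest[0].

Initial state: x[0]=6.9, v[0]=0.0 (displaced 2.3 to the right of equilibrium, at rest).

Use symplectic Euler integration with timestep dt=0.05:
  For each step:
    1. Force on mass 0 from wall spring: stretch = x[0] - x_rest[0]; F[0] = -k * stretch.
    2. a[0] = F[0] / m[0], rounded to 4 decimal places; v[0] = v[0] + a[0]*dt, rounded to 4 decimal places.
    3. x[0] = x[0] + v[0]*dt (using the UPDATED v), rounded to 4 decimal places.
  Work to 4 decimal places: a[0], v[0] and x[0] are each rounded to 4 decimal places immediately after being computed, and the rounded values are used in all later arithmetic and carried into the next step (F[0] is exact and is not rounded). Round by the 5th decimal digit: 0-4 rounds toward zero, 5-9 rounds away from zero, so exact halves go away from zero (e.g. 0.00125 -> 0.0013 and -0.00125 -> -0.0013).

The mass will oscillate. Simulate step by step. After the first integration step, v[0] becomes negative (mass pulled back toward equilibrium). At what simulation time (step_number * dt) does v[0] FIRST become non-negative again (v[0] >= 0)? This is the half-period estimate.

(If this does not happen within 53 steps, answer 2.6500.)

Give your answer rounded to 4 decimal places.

Answer: 2.1500

Derivation:
Step 0: x=[6.9000] v=[0.0000]
Step 1: x=[6.8874] v=[-0.2530]
Step 2: x=[6.8622] v=[-0.5046]
Step 3: x=[6.8245] v=[-0.7534]
Step 4: x=[6.7746] v=[-0.9981]
Step 5: x=[6.7127] v=[-1.2373]
Step 6: x=[6.6392] v=[-1.4697]
Step 7: x=[6.5545] v=[-1.6940]
Step 8: x=[6.4591] v=[-1.9090]
Step 9: x=[6.3534] v=[-2.1135]
Step 10: x=[6.2381] v=[-2.3064]
Step 11: x=[6.1138] v=[-2.4866]
Step 12: x=[5.9811] v=[-2.6531]
Step 13: x=[5.8409] v=[-2.8050]
Step 14: x=[5.6938] v=[-2.9415]
Step 15: x=[5.5407] v=[-3.0618]
Step 16: x=[5.3824] v=[-3.1653]
Step 17: x=[5.2198] v=[-3.2514]
Step 18: x=[5.0538] v=[-3.3196]
Step 19: x=[4.8853] v=[-3.3695]
Step 20: x=[4.7153] v=[-3.4009]
Step 21: x=[4.5446] v=[-3.4136]
Step 22: x=[4.3742] v=[-3.4075]
Step 23: x=[4.2051] v=[-3.3827]
Step 24: x=[4.0381] v=[-3.3393]
Step 25: x=[3.8742] v=[-3.2775]
Step 26: x=[3.7143] v=[-3.1977]
Step 27: x=[3.5593] v=[-3.1003]
Step 28: x=[3.4100] v=[-2.9858]
Step 29: x=[3.2673] v=[-2.8549]
Step 30: x=[3.1319] v=[-2.7083]
Step 31: x=[3.0046] v=[-2.5468]
Step 32: x=[2.8860] v=[-2.3713]
Step 33: x=[2.7769] v=[-2.1828]
Step 34: x=[2.6778] v=[-1.9823]
Step 35: x=[2.5893] v=[-1.7709]
Step 36: x=[2.5118] v=[-1.5497]
Step 37: x=[2.4458] v=[-1.3200]
Step 38: x=[2.3917] v=[-1.0830]
Step 39: x=[2.3497] v=[-0.8401]
Step 40: x=[2.3201] v=[-0.5926]
Step 41: x=[2.3030] v=[-0.3418]
Step 42: x=[2.2985] v=[-0.0891]
Step 43: x=[2.3067] v=[0.1641]
First v>=0 after going negative at step 43, time=2.1500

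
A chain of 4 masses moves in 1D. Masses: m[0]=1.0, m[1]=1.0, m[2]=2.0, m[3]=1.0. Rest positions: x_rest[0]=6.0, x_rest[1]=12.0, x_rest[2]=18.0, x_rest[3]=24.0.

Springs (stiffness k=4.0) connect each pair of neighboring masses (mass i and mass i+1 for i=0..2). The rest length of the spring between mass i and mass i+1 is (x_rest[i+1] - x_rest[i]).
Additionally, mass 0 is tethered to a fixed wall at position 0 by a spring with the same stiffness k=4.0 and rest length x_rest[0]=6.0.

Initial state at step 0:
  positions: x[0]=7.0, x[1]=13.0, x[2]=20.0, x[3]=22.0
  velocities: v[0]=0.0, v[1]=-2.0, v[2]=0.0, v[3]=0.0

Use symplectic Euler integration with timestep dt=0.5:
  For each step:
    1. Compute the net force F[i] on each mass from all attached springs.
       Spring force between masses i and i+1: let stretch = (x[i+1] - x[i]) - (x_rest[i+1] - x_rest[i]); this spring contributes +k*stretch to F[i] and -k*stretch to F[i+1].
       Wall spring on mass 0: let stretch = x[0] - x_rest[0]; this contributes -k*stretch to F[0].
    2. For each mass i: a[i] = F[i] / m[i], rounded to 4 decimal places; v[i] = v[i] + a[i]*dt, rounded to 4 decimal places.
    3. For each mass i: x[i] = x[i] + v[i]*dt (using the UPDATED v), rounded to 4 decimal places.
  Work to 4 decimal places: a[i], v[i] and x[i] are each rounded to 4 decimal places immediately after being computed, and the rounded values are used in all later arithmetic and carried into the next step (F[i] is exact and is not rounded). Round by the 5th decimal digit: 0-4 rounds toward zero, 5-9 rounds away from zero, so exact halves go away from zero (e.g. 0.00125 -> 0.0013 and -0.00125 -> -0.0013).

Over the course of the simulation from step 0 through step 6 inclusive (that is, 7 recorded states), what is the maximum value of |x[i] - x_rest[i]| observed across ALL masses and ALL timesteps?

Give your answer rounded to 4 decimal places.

Step 0: x=[7.0000 13.0000 20.0000 22.0000] v=[0.0000 -2.0000 0.0000 0.0000]
Step 1: x=[6.0000 13.0000 17.5000 26.0000] v=[-2.0000 0.0000 -5.0000 8.0000]
Step 2: x=[6.0000 10.5000 17.0000 27.5000] v=[0.0000 -5.0000 -1.0000 3.0000]
Step 3: x=[4.5000 10.0000 18.5000 24.5000] v=[-3.0000 -1.0000 3.0000 -6.0000]
Step 4: x=[4.0000 12.5000 18.7500 21.5000] v=[-1.0000 5.0000 0.5000 -6.0000]
Step 5: x=[8.0000 12.7500 17.2500 21.7500] v=[8.0000 0.5000 -3.0000 0.5000]
Step 6: x=[8.7500 12.7500 15.7500 23.5000] v=[1.5000 0.0000 -3.0000 3.5000]
Max displacement = 3.5000

Answer: 3.5000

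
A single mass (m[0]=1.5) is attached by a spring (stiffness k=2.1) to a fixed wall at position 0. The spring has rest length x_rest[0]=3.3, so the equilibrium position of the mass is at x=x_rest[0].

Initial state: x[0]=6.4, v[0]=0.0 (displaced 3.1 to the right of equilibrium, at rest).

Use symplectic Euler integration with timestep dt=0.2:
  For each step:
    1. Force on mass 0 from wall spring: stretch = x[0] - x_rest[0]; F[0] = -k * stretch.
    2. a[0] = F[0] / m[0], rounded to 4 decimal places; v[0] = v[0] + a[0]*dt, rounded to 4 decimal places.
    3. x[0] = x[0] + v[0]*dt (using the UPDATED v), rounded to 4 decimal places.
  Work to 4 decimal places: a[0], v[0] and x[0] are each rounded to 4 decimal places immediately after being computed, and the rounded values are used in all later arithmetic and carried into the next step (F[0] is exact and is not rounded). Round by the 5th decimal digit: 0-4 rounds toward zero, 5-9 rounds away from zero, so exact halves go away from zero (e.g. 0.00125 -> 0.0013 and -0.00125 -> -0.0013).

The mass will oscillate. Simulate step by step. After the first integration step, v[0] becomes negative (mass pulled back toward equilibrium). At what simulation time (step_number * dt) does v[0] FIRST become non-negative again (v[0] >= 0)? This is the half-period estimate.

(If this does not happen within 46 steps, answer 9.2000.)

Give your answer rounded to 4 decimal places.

Step 0: x=[6.4000] v=[0.0000]
Step 1: x=[6.2264] v=[-0.8680]
Step 2: x=[5.8889] v=[-1.6874]
Step 3: x=[5.4064] v=[-2.4123]
Step 4: x=[4.8060] v=[-3.0021]
Step 5: x=[4.1212] v=[-3.4238]
Step 6: x=[3.3905] v=[-3.6537]
Step 7: x=[2.6547] v=[-3.6790]
Step 8: x=[1.9550] v=[-3.4983]
Step 9: x=[1.3307] v=[-3.1217]
Step 10: x=[0.8166] v=[-2.5703]
Step 11: x=[0.4416] v=[-1.8749]
Step 12: x=[0.2267] v=[-1.0745]
Step 13: x=[0.1839] v=[-0.2140]
Step 14: x=[0.3156] v=[0.6585]
First v>=0 after going negative at step 14, time=2.8000

Answer: 2.8000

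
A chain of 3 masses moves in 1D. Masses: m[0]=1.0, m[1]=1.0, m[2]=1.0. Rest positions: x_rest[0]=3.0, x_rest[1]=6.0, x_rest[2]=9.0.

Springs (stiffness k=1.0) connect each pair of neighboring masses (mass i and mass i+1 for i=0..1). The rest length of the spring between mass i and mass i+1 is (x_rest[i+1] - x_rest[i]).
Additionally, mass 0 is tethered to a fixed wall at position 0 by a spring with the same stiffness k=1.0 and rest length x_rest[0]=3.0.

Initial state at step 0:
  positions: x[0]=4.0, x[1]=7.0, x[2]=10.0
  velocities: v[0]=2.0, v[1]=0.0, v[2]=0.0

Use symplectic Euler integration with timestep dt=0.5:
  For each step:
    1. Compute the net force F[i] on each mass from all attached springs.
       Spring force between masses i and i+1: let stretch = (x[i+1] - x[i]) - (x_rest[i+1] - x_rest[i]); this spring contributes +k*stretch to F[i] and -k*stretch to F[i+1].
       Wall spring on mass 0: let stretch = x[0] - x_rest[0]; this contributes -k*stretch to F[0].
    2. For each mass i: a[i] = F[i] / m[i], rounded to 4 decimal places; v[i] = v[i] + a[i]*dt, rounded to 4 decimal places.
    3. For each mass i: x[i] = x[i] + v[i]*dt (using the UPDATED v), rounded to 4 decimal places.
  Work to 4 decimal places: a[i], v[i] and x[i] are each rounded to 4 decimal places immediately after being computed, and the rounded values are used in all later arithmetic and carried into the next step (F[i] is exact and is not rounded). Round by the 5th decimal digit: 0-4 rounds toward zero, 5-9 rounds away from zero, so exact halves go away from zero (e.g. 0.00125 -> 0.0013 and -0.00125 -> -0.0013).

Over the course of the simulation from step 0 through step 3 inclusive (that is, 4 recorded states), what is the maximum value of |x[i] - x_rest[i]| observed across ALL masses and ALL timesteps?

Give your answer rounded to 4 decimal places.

Step 0: x=[4.0000 7.0000 10.0000] v=[2.0000 0.0000 0.0000]
Step 1: x=[4.7500 7.0000 10.0000] v=[1.5000 0.0000 0.0000]
Step 2: x=[4.8750 7.1875 10.0000] v=[0.2500 0.3750 0.0000]
Step 3: x=[4.3594 7.5000 10.0469] v=[-1.0313 0.6250 0.0938]
Max displacement = 1.8750

Answer: 1.8750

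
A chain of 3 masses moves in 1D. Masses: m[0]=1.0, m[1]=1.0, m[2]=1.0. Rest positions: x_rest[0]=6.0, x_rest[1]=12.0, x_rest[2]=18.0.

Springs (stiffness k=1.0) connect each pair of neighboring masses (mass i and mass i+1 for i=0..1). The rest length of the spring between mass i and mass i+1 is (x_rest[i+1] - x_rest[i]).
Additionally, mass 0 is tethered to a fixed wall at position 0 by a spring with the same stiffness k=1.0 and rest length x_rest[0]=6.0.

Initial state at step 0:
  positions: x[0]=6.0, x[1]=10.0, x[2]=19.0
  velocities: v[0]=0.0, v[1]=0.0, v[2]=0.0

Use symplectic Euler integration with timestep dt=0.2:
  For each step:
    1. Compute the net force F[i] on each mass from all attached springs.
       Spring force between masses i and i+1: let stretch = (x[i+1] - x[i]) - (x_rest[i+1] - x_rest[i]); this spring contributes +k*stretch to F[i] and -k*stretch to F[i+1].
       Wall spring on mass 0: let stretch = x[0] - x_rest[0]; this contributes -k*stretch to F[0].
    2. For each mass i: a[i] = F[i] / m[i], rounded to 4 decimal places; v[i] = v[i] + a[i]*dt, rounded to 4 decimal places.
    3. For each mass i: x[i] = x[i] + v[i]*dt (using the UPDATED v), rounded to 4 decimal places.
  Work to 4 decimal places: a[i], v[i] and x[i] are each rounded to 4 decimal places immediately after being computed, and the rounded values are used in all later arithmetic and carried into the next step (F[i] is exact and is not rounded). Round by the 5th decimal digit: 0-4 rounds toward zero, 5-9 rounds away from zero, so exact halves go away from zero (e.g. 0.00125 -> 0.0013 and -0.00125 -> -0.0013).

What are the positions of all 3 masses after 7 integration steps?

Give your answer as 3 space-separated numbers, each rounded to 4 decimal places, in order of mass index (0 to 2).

Step 0: x=[6.0000 10.0000 19.0000] v=[0.0000 0.0000 0.0000]
Step 1: x=[5.9200 10.2000 18.8800] v=[-0.4000 1.0000 -0.6000]
Step 2: x=[5.7744 10.5760 18.6528] v=[-0.7280 1.8800 -1.1360]
Step 3: x=[5.5899 11.0830 18.3425] v=[-0.9226 2.5350 -1.5514]
Step 4: x=[5.4015 11.6607 17.9818] v=[-0.9420 2.8883 -1.8033]
Step 5: x=[5.2474 12.2408 17.6083] v=[-0.7705 2.9007 -1.8675]
Step 6: x=[5.1631 12.7559 17.2601] v=[-0.4213 2.5755 -1.7410]
Step 7: x=[5.1760 13.1475 16.9717] v=[0.0646 1.9578 -1.4418]

Answer: 5.1760 13.1475 16.9717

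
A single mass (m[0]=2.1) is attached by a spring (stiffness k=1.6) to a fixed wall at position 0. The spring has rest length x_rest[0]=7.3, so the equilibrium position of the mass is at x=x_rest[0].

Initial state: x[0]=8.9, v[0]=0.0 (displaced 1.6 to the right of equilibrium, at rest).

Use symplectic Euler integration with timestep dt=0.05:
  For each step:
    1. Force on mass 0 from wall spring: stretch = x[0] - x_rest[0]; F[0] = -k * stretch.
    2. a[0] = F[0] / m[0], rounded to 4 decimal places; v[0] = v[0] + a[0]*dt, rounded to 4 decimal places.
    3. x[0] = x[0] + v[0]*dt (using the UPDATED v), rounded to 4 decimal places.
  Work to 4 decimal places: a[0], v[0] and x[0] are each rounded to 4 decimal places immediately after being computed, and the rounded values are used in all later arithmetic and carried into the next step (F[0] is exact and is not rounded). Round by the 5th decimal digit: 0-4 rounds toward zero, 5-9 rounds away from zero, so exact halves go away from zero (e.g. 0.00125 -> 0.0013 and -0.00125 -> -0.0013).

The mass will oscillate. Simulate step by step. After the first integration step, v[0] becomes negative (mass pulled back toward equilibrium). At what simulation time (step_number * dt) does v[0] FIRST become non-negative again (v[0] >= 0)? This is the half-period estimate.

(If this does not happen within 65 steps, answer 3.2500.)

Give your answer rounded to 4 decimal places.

Step 0: x=[8.9000] v=[0.0000]
Step 1: x=[8.8970] v=[-0.0610]
Step 2: x=[8.8909] v=[-0.1218]
Step 3: x=[8.8818] v=[-0.1824]
Step 4: x=[8.8697] v=[-0.2427]
Step 5: x=[8.8546] v=[-0.3025]
Step 6: x=[8.8365] v=[-0.3617]
Step 7: x=[8.8155] v=[-0.4202]
Step 8: x=[8.7916] v=[-0.4779]
Step 9: x=[8.7649] v=[-0.5347]
Step 10: x=[8.7354] v=[-0.5905]
Step 11: x=[8.7031] v=[-0.6452]
Step 12: x=[8.6682] v=[-0.6987]
Step 13: x=[8.6307] v=[-0.7508]
Step 14: x=[8.5906] v=[-0.8015]
Step 15: x=[8.5481] v=[-0.8507]
Step 16: x=[8.5032] v=[-0.8982]
Step 17: x=[8.4560] v=[-0.9440]
Step 18: x=[8.4066] v=[-0.9880]
Step 19: x=[8.3551] v=[-1.0302]
Step 20: x=[8.3016] v=[-1.0704]
Step 21: x=[8.2462] v=[-1.1086]
Step 22: x=[8.1890] v=[-1.1446]
Step 23: x=[8.1301] v=[-1.1785]
Step 24: x=[8.0696] v=[-1.2101]
Step 25: x=[8.0076] v=[-1.2394]
Step 26: x=[7.9443] v=[-1.2664]
Step 27: x=[7.8798] v=[-1.2909]
Step 28: x=[7.8142] v=[-1.3130]
Step 29: x=[7.7476] v=[-1.3326]
Step 30: x=[7.6801] v=[-1.3497]
Step 31: x=[7.6119] v=[-1.3642]
Step 32: x=[7.5431] v=[-1.3761]
Step 33: x=[7.4738] v=[-1.3854]
Step 34: x=[7.4042] v=[-1.3920]
Step 35: x=[7.3344] v=[-1.3960]
Step 36: x=[7.2645] v=[-1.3973]
Step 37: x=[7.1947] v=[-1.3960]
Step 38: x=[7.1251] v=[-1.3920]
Step 39: x=[7.0558] v=[-1.3853]
Step 40: x=[6.9870] v=[-1.3760]
Step 41: x=[6.9188] v=[-1.3641]
Step 42: x=[6.8513] v=[-1.3496]
Step 43: x=[6.7847] v=[-1.3325]
Step 44: x=[6.7191] v=[-1.3129]
Step 45: x=[6.6546] v=[-1.2908]
Step 46: x=[6.5913] v=[-1.2662]
Step 47: x=[6.5293] v=[-1.2392]
Step 48: x=[6.4688] v=[-1.2098]
Step 49: x=[6.4099] v=[-1.1781]
Step 50: x=[6.3527] v=[-1.1442]
Step 51: x=[6.2973] v=[-1.1081]
Step 52: x=[6.2438] v=[-1.0699]
Step 53: x=[6.1923] v=[-1.0297]
Step 54: x=[6.1429] v=[-0.9875]
Step 55: x=[6.0957] v=[-0.9434]
Step 56: x=[6.0508] v=[-0.8975]
Step 57: x=[6.0083] v=[-0.8499]
Step 58: x=[5.9683] v=[-0.8007]
Step 59: x=[5.9308] v=[-0.7500]
Step 60: x=[5.8959] v=[-0.6978]
Step 61: x=[5.8637] v=[-0.6443]
Step 62: x=[5.8342] v=[-0.5896]
Step 63: x=[5.8075] v=[-0.5338]
Step 64: x=[5.7837] v=[-0.4769]
Step 65: x=[5.7627] v=[-0.4191]
v[0] did not become non-negative within 65 steps; using fallback time=3.2500

Answer: 3.2500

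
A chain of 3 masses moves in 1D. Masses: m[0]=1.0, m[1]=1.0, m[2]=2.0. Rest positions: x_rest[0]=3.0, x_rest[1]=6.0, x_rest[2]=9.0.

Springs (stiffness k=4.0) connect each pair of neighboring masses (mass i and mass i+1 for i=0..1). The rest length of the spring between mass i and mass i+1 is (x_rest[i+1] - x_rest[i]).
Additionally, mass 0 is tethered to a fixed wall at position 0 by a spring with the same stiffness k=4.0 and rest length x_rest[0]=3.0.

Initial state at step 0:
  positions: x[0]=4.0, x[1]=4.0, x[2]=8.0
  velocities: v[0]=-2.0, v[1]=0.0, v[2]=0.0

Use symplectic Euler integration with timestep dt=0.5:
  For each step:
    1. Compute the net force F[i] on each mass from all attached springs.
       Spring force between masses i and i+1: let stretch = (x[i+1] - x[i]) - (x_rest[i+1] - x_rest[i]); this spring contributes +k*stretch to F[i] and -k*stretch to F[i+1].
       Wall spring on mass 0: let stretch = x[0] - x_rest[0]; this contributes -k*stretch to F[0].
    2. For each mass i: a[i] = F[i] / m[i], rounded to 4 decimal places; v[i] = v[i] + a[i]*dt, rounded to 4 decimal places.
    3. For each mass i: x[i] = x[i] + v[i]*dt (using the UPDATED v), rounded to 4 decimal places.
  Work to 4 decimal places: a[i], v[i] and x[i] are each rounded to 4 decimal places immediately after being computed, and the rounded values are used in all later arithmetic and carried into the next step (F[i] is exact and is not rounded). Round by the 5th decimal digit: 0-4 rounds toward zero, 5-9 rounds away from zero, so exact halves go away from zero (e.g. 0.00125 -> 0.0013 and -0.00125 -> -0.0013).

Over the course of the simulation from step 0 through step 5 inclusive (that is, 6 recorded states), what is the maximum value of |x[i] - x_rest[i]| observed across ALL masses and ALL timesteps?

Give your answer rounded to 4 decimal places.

Answer: 4.0000

Derivation:
Step 0: x=[4.0000 4.0000 8.0000] v=[-2.0000 0.0000 0.0000]
Step 1: x=[-1.0000 8.0000 7.5000] v=[-10.0000 8.0000 -1.0000]
Step 2: x=[4.0000 2.5000 8.7500] v=[10.0000 -11.0000 2.5000]
Step 3: x=[3.5000 4.7500 8.3750] v=[-1.0000 4.5000 -0.7500]
Step 4: x=[0.7500 9.3750 7.6875] v=[-5.5000 9.2500 -1.3750]
Step 5: x=[5.8750 3.6875 9.3438] v=[10.2500 -11.3750 3.3125]
Max displacement = 4.0000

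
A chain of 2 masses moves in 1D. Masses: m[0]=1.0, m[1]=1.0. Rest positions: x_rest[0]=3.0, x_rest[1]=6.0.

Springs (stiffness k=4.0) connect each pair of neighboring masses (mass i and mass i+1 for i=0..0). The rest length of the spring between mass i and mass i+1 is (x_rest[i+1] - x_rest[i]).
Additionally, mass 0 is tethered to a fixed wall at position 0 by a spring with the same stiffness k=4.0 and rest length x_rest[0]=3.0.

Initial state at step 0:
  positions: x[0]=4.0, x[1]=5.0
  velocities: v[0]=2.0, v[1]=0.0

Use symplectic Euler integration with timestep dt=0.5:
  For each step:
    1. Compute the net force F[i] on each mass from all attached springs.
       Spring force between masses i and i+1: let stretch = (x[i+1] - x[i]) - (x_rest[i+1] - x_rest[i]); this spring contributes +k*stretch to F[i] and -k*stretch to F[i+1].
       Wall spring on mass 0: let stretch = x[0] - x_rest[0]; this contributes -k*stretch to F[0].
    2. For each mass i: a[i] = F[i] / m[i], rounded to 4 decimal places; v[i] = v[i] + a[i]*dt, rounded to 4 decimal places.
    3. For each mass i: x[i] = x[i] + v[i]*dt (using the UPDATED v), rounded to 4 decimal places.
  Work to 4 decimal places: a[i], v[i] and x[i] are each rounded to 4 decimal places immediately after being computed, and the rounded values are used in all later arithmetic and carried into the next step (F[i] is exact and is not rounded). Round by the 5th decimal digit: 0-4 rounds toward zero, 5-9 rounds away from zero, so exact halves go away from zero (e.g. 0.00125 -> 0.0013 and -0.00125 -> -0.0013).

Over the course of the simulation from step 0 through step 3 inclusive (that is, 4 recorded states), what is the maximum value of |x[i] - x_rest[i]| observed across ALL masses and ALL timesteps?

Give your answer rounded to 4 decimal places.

Step 0: x=[4.0000 5.0000] v=[2.0000 0.0000]
Step 1: x=[2.0000 7.0000] v=[-4.0000 4.0000]
Step 2: x=[3.0000 7.0000] v=[2.0000 0.0000]
Step 3: x=[5.0000 6.0000] v=[4.0000 -2.0000]
Max displacement = 2.0000

Answer: 2.0000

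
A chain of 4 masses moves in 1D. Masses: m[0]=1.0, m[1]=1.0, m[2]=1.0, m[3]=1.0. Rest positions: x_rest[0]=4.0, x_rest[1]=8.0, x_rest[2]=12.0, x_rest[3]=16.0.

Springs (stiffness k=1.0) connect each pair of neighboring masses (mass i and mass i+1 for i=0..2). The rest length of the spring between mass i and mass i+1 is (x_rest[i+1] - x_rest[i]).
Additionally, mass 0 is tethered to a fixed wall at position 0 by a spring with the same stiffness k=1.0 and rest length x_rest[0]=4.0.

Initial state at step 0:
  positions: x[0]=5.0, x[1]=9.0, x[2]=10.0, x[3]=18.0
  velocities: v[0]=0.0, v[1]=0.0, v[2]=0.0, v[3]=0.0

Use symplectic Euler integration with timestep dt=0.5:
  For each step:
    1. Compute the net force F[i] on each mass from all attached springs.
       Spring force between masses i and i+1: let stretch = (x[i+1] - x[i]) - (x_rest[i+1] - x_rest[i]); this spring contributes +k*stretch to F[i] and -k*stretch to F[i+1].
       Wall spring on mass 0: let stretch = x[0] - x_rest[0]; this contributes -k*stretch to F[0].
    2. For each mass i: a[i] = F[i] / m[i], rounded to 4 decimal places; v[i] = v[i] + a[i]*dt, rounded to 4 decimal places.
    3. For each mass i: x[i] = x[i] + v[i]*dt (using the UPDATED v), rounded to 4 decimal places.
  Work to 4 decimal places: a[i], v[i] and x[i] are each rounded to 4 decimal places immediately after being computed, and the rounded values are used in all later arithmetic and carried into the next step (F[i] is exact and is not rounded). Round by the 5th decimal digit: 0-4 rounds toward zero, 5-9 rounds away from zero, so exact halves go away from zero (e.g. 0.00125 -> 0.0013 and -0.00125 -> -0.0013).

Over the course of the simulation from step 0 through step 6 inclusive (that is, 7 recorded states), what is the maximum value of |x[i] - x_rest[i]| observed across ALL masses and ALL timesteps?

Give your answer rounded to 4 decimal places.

Answer: 2.9532

Derivation:
Step 0: x=[5.0000 9.0000 10.0000 18.0000] v=[0.0000 0.0000 0.0000 0.0000]
Step 1: x=[4.7500 8.2500 11.7500 17.0000] v=[-0.5000 -1.5000 3.5000 -2.0000]
Step 2: x=[4.1875 7.5000 13.9375 15.6875] v=[-1.1250 -1.5000 4.3750 -2.6250]
Step 3: x=[3.4063 7.5313 14.9532 14.9375] v=[-1.5625 0.0625 2.0313 -1.5000]
Step 4: x=[2.8047 8.3868 14.1095 15.1915] v=[-1.2032 1.7110 -1.6875 0.5079]
Step 5: x=[2.8975 9.2775 12.1056 16.1750] v=[0.1855 1.7813 -4.0079 1.9669]
Step 6: x=[3.8609 9.2802 10.4120 17.1411] v=[1.9268 0.0054 -3.3873 1.9322]
Max displacement = 2.9532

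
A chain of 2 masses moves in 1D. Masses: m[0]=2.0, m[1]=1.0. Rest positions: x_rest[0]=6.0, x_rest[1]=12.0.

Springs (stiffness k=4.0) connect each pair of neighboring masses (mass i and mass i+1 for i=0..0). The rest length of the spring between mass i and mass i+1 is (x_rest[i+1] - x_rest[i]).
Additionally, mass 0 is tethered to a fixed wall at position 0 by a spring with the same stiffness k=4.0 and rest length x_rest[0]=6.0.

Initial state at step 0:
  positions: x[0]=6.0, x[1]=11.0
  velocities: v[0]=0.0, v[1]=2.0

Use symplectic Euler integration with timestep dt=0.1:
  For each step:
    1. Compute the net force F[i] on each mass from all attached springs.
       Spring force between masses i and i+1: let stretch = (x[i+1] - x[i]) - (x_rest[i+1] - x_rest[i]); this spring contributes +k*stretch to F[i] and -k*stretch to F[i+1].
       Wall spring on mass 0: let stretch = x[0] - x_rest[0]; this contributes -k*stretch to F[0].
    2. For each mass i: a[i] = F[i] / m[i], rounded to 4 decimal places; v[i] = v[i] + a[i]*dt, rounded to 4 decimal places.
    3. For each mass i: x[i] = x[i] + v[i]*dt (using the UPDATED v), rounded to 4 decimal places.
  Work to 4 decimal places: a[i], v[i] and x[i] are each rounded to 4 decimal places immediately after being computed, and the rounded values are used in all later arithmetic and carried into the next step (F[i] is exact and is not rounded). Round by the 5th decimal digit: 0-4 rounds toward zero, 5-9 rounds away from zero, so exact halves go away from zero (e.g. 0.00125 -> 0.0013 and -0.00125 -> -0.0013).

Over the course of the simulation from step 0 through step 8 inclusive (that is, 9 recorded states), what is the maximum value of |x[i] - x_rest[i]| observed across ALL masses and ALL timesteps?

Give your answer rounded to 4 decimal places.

Step 0: x=[6.0000 11.0000] v=[0.0000 2.0000]
Step 1: x=[5.9800 11.2400] v=[-0.2000 2.4000]
Step 2: x=[5.9456 11.5096] v=[-0.3440 2.6960]
Step 3: x=[5.9036 11.7966] v=[-0.4203 2.8704]
Step 4: x=[5.8614 12.0879] v=[-0.4224 2.9132]
Step 5: x=[5.8265 12.3702] v=[-0.3494 2.8226]
Step 6: x=[5.8059 12.6307] v=[-0.2060 2.6051]
Step 7: x=[5.8057 12.8582] v=[-0.0022 2.2752]
Step 8: x=[5.8304 13.0436] v=[0.2472 1.8542]
Max displacement = 1.0436

Answer: 1.0436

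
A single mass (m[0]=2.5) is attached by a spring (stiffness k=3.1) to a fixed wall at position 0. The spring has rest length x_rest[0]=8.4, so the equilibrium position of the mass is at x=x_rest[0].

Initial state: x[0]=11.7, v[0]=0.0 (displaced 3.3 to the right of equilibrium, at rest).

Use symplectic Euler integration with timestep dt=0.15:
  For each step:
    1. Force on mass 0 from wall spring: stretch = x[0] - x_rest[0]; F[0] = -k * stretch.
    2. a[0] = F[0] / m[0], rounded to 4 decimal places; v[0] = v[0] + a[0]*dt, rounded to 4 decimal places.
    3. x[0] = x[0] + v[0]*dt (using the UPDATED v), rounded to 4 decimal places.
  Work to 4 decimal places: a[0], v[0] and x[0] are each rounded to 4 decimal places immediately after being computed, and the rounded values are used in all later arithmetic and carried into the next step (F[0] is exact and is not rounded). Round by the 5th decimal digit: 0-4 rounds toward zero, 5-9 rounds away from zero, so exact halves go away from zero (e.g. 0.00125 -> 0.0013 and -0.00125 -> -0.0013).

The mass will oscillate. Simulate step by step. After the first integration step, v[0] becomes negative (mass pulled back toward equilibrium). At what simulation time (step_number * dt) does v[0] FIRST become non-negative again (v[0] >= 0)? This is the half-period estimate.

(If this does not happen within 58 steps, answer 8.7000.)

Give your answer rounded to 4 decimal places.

Step 0: x=[11.7000] v=[0.0000]
Step 1: x=[11.6079] v=[-0.6138]
Step 2: x=[11.4263] v=[-1.2105]
Step 3: x=[11.1603] v=[-1.7734]
Step 4: x=[10.8173] v=[-2.2868]
Step 5: x=[10.4068] v=[-2.7364]
Step 6: x=[9.9403] v=[-3.1097]
Step 7: x=[9.4309] v=[-3.3962]
Step 8: x=[8.8927] v=[-3.5879]
Step 9: x=[8.3408] v=[-3.6795]
Step 10: x=[7.7905] v=[-3.6685]
Step 11: x=[7.2572] v=[-3.5551]
Step 12: x=[6.7558] v=[-3.3425]
Step 13: x=[6.3003] v=[-3.0367]
Step 14: x=[5.9034] v=[-2.6462]
Step 15: x=[5.5761] v=[-2.1818]
Step 16: x=[5.3276] v=[-1.6566]
Step 17: x=[5.1648] v=[-1.0851]
Step 18: x=[5.0923] v=[-0.4834]
Step 19: x=[5.1121] v=[0.1318]
First v>=0 after going negative at step 19, time=2.8500

Answer: 2.8500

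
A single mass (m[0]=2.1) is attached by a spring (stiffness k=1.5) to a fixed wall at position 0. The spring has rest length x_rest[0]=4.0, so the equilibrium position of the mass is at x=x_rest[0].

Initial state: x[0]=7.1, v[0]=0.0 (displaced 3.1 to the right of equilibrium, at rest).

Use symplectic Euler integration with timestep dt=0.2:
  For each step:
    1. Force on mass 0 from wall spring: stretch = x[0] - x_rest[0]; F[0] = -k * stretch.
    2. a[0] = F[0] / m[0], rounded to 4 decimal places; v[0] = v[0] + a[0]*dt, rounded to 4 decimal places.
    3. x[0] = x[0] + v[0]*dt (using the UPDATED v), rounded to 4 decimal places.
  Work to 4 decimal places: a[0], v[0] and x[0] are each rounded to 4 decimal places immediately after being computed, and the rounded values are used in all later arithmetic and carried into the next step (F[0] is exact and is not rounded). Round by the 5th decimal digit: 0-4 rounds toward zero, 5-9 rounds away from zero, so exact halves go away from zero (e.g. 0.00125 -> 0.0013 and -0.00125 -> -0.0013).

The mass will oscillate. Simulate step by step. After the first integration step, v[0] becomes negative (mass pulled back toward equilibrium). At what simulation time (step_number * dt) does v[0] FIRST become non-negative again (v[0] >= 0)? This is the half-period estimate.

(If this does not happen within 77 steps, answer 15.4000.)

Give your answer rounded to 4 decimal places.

Answer: 3.8000

Derivation:
Step 0: x=[7.1000] v=[0.0000]
Step 1: x=[7.0114] v=[-0.4429]
Step 2: x=[6.8368] v=[-0.8731]
Step 3: x=[6.5811] v=[-1.2784]
Step 4: x=[6.2517] v=[-1.6471]
Step 5: x=[5.8579] v=[-1.9688]
Step 6: x=[5.4111] v=[-2.2342]
Step 7: x=[4.9239] v=[-2.4358]
Step 8: x=[4.4103] v=[-2.5678]
Step 9: x=[3.8850] v=[-2.6264]
Step 10: x=[3.3630] v=[-2.6100]
Step 11: x=[2.8592] v=[-2.5190]
Step 12: x=[2.3880] v=[-2.3560]
Step 13: x=[1.9629] v=[-2.1257]
Step 14: x=[1.5960] v=[-1.8347]
Step 15: x=[1.2977] v=[-1.4913]
Step 16: x=[1.0766] v=[-1.1053]
Step 17: x=[0.9391] v=[-0.6877]
Step 18: x=[0.8890] v=[-0.2504]
Step 19: x=[0.9278] v=[0.1940]
First v>=0 after going negative at step 19, time=3.8000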